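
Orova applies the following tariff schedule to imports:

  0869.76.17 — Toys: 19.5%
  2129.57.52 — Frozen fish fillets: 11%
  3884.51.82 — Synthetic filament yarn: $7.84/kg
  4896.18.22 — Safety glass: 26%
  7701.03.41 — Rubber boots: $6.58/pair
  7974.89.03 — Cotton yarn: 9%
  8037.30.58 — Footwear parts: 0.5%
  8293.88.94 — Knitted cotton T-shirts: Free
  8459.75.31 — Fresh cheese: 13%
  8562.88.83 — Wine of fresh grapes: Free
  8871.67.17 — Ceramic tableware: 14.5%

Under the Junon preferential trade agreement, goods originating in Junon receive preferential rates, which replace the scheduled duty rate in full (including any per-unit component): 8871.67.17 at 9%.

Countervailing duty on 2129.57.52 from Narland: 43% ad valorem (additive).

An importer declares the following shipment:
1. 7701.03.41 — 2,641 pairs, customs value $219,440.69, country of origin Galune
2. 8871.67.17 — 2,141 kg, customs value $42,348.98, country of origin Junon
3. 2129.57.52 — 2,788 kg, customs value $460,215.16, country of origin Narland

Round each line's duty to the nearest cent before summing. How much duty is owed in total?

Line 1 (7701.03.41, Galune, 2,641 pairs, $219,440.69):
Base rate for 7701.03.41 is $6.58/pair.
Duty = 2,641 × $6.58 = $17,377.78.
Line 2 (8871.67.17, Junon, 2,141 kg, $42,348.98):
Base rate for 8871.67.17 is 14.5%.
Origin Junon qualifies under the Orova–Junon agreement and 8871.67.17 is covered: preferential rate 9% applies instead.
Duty = $42,348.98 × 9% = $3,811.41.
Line 3 (2129.57.52, Narland, 2,788 kg, $460,215.16):
Base rate for 2129.57.52 is 11%.
Additional duty on 2129.57.52 from Narland: +43%. Applied ad valorem rate: 11% + 43% = 54%.
Duty = $460,215.16 × 54% = $248,516.19.
Total = $17,377.78 + $3,811.41 + $248,516.19 = $269,705.38.

$269,705.38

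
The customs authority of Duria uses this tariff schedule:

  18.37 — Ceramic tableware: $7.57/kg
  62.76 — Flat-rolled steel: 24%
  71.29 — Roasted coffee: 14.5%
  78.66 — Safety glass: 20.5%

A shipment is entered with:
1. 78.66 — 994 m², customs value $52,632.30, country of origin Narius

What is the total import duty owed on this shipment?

$10,789.62

Line 1 (78.66, Narius, 994 m², $52,632.30):
Base rate for 78.66 is 20.5%.
Duty = $52,632.30 × 20.5% = $10,789.62.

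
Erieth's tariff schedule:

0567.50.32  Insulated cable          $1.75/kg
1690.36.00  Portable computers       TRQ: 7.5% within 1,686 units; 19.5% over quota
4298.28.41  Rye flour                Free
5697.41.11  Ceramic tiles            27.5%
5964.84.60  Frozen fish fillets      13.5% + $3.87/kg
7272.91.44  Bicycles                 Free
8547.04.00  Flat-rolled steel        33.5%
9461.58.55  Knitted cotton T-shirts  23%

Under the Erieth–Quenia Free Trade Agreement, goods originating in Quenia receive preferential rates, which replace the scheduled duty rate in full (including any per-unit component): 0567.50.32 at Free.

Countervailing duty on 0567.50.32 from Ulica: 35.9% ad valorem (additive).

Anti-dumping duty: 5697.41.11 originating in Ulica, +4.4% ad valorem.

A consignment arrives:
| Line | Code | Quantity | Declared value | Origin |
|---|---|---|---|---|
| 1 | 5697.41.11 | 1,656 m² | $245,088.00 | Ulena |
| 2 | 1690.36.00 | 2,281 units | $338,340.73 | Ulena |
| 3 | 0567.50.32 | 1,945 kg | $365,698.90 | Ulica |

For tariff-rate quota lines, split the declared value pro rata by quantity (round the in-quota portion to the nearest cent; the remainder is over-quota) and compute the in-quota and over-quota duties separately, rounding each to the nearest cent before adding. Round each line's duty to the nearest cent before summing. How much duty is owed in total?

$238,055.18

Line 1 (5697.41.11, Ulena, 1,656 m², $245,088.00):
Base rate for 5697.41.11 is 27.5%.
The additional-duty order on 5697.41.11 targets Ulica, not Ulena; it does not apply.
Duty = $245,088.00 × 27.5% = $67,399.20.
Line 2 (1690.36.00, Ulena, 2,281 units, $338,340.73):
Code 1690.36.00 is under a tariff-rate quota (threshold 1,686 units). In-quota: 1,686 units at 7.5%; over-quota: 595 units at 19.5%.
Pro-rata value split: in-quota = $338,340.73 × 1,686/2,281 = $250,084.38; over-quota = $338,340.73 − $250,084.38 = $88,256.35.
In-quota duty = $250,084.38 × 7.5% = $18,756.33. Over-quota duty = $88,256.35 × 19.5% = $17,209.99.
Line duty = $18,756.33 + $17,209.99 = $35,966.32.
Line 3 (0567.50.32, Ulica, 1,945 kg, $365,698.90):
Base rate for 0567.50.32 is $1.75/kg.
0567.50.32 has an FTA preferential rate, but origin Ulica is not Quenia; base rate stands.
Additional duty on 0567.50.32 from Ulica: +35.9% ad valorem. Applied ad valorem rate = 35.9%.
Duty = $365,698.90 × 35.9% + 1,945 × $1.75 = $134,689.66.
Total = $67,399.20 + $35,966.32 + $134,689.66 = $238,055.18.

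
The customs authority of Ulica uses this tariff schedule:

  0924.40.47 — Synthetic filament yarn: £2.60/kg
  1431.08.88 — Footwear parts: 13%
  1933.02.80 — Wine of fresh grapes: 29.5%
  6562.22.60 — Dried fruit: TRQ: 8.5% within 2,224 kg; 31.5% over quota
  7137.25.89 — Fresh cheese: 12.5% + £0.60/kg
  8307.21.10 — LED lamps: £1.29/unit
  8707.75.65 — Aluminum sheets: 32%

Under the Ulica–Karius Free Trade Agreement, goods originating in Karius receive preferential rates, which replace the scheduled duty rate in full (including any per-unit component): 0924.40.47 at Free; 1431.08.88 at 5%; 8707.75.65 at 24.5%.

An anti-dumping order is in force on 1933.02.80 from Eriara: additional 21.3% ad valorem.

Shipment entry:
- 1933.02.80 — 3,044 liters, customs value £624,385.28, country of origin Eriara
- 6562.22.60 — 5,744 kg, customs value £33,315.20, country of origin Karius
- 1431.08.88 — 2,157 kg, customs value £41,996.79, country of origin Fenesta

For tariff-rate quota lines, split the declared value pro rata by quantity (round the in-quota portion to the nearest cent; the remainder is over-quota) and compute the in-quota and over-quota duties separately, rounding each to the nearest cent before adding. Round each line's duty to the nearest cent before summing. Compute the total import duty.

Line 1 (1933.02.80, Eriara, 3,044 liters, £624,385.28):
Base rate for 1933.02.80 is 29.5%.
Additional duty on 1933.02.80 from Eriara: +21.3%. Applied ad valorem rate: 29.5% + 21.3% = 50.8%.
Duty = £624,385.28 × 50.8% = £317,187.72.
Line 2 (6562.22.60, Karius, 5,744 kg, £33,315.20):
Code 6562.22.60 is under a tariff-rate quota (threshold 2,224 kg). In-quota: 2,224 kg at 8.5%; over-quota: 3,520 kg at 31.5%.
Pro-rata value split: in-quota = £33,315.20 × 2,224/5,744 = £12,899.20; over-quota = £33,315.20 − £12,899.20 = £20,416.00.
In-quota duty = £12,899.20 × 8.5% = £1,096.43. Over-quota duty = £20,416.00 × 31.5% = £6,431.04.
Line duty = £1,096.43 + £6,431.04 = £7,527.47.
Line 3 (1431.08.88, Fenesta, 2,157 kg, £41,996.79):
Base rate for 1431.08.88 is 13%.
1431.08.88 has an FTA preferential rate, but origin Fenesta is not Karius; base rate stands.
Duty = £41,996.79 × 13% = £5,459.58.
Total = £317,187.72 + £7,527.47 + £5,459.58 = £330,174.77.

£330,174.77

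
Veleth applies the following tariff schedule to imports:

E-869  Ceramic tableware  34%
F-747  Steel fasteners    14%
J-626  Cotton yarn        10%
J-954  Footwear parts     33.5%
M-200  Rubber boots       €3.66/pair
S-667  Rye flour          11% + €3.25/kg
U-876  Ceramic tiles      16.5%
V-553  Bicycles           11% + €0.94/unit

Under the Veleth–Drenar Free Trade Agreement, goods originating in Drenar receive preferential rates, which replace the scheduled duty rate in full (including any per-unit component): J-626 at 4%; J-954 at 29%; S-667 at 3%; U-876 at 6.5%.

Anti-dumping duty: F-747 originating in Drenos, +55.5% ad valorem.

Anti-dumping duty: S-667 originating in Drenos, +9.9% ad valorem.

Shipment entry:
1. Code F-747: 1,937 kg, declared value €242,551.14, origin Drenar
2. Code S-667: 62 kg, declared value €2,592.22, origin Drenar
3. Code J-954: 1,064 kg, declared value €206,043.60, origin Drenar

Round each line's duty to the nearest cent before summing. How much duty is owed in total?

€93,787.57

Line 1 (F-747, Drenar, 1,937 kg, €242,551.14):
Base rate for F-747 is 14%.
Origin Drenar is the FTA partner but F-747 is not on the preference list; base rate stands.
The additional-duty order on F-747 targets Drenos, not Drenar; it does not apply.
Duty = €242,551.14 × 14% = €33,957.16.
Line 2 (S-667, Drenar, 62 kg, €2,592.22):
Base rate for S-667 is 11% + €3.25/kg.
Origin Drenar qualifies under the Veleth–Drenar agreement and S-667 is covered: preferential rate 3% applies instead.
The additional-duty order on S-667 targets Drenos, not Drenar; it does not apply.
Duty = €2,592.22 × 3% = €77.77.
Line 3 (J-954, Drenar, 1,064 kg, €206,043.60):
Base rate for J-954 is 33.5%.
Origin Drenar qualifies under the Veleth–Drenar agreement and J-954 is covered: preferential rate 29% applies instead.
Duty = €206,043.60 × 29% = €59,752.64.
Total = €33,957.16 + €77.77 + €59,752.64 = €93,787.57.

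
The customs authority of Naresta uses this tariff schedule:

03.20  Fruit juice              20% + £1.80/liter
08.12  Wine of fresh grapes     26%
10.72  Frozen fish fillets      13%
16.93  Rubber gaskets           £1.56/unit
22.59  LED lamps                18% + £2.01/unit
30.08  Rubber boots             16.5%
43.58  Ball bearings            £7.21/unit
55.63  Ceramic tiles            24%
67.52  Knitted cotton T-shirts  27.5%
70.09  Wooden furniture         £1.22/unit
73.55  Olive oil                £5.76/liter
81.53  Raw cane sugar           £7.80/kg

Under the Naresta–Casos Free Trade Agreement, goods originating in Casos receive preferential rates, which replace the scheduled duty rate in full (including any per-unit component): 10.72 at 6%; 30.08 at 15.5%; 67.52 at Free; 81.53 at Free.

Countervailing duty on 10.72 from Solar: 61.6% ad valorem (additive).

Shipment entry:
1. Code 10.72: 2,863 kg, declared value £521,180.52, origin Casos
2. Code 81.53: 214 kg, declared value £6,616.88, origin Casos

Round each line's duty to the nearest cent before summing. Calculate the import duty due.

Line 1 (10.72, Casos, 2,863 kg, £521,180.52):
Base rate for 10.72 is 13%.
Origin Casos qualifies under the Naresta–Casos agreement and 10.72 is covered: preferential rate 6% applies instead.
The additional-duty order on 10.72 targets Solar, not Casos; it does not apply.
Duty = £521,180.52 × 6% = £31,270.83.
Line 2 (81.53, Casos, 214 kg, £6,616.88):
Base rate for 81.53 is £7.80/kg.
Origin Casos qualifies under the Naresta–Casos agreement and 81.53 is covered: preferential rate Free applies instead.
Duty = £6,616.88 × 0% = £0.00.
Total = £31,270.83 + £0.00 = £31,270.83.

£31,270.83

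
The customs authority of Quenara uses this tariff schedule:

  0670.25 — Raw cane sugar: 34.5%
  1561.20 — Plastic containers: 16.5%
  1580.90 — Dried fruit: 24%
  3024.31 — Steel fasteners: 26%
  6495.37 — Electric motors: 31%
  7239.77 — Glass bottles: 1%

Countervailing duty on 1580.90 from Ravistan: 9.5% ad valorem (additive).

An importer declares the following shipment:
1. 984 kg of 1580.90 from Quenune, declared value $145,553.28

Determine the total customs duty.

$34,932.79

Line 1 (1580.90, Quenune, 984 kg, $145,553.28):
Base rate for 1580.90 is 24%.
The additional-duty order on 1580.90 targets Ravistan, not Quenune; it does not apply.
Duty = $145,553.28 × 24% = $34,932.79.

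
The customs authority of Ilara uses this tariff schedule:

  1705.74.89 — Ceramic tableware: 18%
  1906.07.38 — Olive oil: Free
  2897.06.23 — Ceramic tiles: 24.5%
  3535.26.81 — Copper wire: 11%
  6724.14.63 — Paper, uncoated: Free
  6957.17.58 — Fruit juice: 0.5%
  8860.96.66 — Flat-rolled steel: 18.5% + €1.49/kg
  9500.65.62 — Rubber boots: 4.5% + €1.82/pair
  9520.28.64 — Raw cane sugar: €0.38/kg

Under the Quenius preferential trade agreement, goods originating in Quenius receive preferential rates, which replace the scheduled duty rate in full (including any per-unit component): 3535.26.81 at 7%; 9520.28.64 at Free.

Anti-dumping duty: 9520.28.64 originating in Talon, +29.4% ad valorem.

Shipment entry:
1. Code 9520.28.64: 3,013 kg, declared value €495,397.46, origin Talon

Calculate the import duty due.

Line 1 (9520.28.64, Talon, 3,013 kg, €495,397.46):
Base rate for 9520.28.64 is €0.38/kg.
9520.28.64 has an FTA preferential rate, but origin Talon is not Quenius; base rate stands.
Additional duty on 9520.28.64 from Talon: +29.4% ad valorem. Applied ad valorem rate = 29.4%.
Duty = €495,397.46 × 29.4% + 3,013 × €0.38 = €146,791.79.

€146,791.79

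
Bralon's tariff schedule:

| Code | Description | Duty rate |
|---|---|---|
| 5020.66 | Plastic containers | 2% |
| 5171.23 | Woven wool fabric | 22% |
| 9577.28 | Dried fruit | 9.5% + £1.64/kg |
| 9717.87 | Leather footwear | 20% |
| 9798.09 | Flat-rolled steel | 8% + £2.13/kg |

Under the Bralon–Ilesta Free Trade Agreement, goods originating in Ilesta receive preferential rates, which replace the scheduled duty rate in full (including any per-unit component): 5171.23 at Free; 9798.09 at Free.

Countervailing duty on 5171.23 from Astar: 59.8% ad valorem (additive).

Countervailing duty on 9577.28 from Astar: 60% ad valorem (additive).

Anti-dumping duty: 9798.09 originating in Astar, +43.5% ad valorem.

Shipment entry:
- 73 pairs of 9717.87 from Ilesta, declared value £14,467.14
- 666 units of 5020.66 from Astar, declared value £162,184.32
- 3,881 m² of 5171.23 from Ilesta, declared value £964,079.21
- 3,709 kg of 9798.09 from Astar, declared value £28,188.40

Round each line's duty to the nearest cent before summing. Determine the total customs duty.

£28,554.32

Line 1 (9717.87, Ilesta, 73 pairs, £14,467.14):
Base rate for 9717.87 is 20%.
Origin Ilesta is the FTA partner but 9717.87 is not on the preference list; base rate stands.
Duty = £14,467.14 × 20% = £2,893.43.
Line 2 (5020.66, Astar, 666 units, £162,184.32):
Base rate for 5020.66 is 2%.
Duty = £162,184.32 × 2% = £3,243.69.
Line 3 (5171.23, Ilesta, 3,881 m², £964,079.21):
Base rate for 5171.23 is 22%.
Origin Ilesta qualifies under the Bralon–Ilesta agreement and 5171.23 is covered: preferential rate Free applies instead.
The additional-duty order on 5171.23 targets Astar, not Ilesta; it does not apply.
Duty = £964,079.21 × 0% = £0.00.
Line 4 (9798.09, Astar, 3,709 kg, £28,188.40):
Base rate for 9798.09 is 8% + £2.13/kg.
9798.09 has an FTA preferential rate, but origin Astar is not Ilesta; base rate stands.
Additional duty on 9798.09 from Astar: +43.5%. Applied ad valorem rate: 8% + 43.5% = 51.5%.
Duty = £28,188.40 × 51.5% + 3,709 × £2.13 = £22,417.20.
Total = £2,893.43 + £3,243.69 + £0.00 + £22,417.20 = £28,554.32.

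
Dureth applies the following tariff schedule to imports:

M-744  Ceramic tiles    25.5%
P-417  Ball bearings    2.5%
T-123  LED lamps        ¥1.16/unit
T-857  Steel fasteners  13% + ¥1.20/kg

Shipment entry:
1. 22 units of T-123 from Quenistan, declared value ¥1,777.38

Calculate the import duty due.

Line 1 (T-123, Quenistan, 22 units, ¥1,777.38):
Base rate for T-123 is ¥1.16/unit.
Duty = 22 × ¥1.16 = ¥25.52.

¥25.52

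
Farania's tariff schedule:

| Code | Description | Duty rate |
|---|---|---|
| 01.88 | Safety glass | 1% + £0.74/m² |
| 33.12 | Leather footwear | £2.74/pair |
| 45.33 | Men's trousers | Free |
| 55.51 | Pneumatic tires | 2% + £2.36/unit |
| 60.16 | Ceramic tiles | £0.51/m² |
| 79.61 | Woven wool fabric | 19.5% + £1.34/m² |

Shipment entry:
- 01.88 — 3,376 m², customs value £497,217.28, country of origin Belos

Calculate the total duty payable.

Line 1 (01.88, Belos, 3,376 m², £497,217.28):
Base rate for 01.88 is 1% + £0.74/m².
Duty = £497,217.28 × 1% + 3,376 × £0.74 = £7,470.41.

£7,470.41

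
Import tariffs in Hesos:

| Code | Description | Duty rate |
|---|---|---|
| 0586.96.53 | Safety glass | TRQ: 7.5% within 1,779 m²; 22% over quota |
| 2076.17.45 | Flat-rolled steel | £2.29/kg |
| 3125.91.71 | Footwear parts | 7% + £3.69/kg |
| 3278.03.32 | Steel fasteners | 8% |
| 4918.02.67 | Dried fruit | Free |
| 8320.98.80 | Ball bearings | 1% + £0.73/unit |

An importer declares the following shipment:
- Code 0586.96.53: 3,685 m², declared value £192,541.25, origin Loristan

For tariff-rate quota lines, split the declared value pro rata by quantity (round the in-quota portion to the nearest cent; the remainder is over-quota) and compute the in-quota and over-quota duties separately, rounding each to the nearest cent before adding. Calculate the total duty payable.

Line 1 (0586.96.53, Loristan, 3,685 m², £192,541.25):
Code 0586.96.53 is under a tariff-rate quota (threshold 1,779 m²). In-quota: 1,779 m² at 7.5%; over-quota: 1,906 m² at 22%.
Pro-rata value split: in-quota = £192,541.25 × 1,779/3,685 = £92,952.75; over-quota = £192,541.25 − £92,952.75 = £99,588.50.
In-quota duty = £92,952.75 × 7.5% = £6,971.46. Over-quota duty = £99,588.50 × 22% = £21,909.47.
Line duty = £6,971.46 + £21,909.47 = £28,880.93.

£28,880.93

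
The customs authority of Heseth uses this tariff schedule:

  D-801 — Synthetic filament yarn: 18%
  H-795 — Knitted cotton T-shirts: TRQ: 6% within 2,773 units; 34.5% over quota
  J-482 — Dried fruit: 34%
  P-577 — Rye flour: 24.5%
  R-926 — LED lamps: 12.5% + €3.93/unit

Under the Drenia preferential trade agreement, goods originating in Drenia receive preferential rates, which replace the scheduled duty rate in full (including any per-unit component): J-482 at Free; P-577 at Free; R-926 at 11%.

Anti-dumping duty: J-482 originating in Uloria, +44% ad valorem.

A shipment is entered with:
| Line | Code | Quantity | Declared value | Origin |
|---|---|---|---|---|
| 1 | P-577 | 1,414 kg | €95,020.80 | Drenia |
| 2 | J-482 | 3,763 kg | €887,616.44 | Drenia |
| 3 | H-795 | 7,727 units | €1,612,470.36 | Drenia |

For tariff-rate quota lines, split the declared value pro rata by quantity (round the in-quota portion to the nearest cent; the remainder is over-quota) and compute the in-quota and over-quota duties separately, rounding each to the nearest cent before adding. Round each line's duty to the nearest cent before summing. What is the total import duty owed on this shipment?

Line 1 (P-577, Drenia, 1,414 kg, €95,020.80):
Base rate for P-577 is 24.5%.
Origin Drenia qualifies under the Heseth–Drenia agreement and P-577 is covered: preferential rate Free applies instead.
Duty = €95,020.80 × 0% = €0.00.
Line 2 (J-482, Drenia, 3,763 kg, €887,616.44):
Base rate for J-482 is 34%.
Origin Drenia qualifies under the Heseth–Drenia agreement and J-482 is covered: preferential rate Free applies instead.
The additional-duty order on J-482 targets Uloria, not Drenia; it does not apply.
Duty = €887,616.44 × 0% = €0.00.
Line 3 (H-795, Drenia, 7,727 units, €1,612,470.36):
Code H-795 is under a tariff-rate quota (threshold 2,773 units). In-quota: 2,773 units at 6%; over-quota: 4,954 units at 34.5%.
Pro-rata value split: in-quota = €1,612,470.36 × 2,773/7,727 = €578,669.64; over-quota = €1,612,470.36 − €578,669.64 = €1,033,800.72.
In-quota duty = €578,669.64 × 6% = €34,720.18. Over-quota duty = €1,033,800.72 × 34.5% = €356,661.25.
Line duty = €34,720.18 + €356,661.25 = €391,381.43.
Total = €0.00 + €0.00 + €391,381.43 = €391,381.43.

€391,381.43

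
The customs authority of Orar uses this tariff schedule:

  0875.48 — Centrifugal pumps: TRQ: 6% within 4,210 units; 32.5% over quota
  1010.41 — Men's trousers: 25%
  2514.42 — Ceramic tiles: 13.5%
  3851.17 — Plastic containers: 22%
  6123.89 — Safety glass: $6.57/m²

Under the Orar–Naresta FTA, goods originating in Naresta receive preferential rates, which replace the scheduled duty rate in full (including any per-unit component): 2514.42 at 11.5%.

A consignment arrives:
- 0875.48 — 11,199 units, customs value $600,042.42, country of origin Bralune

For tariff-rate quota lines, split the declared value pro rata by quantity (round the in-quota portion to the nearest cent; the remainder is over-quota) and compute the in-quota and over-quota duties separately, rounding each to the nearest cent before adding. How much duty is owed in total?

Line 1 (0875.48, Bralune, 11,199 units, $600,042.42):
Code 0875.48 is under a tariff-rate quota (threshold 4,210 units). In-quota: 4,210 units at 6%; over-quota: 6,989 units at 32.5%.
Pro-rata value split: in-quota = $600,042.42 × 4,210/11,199 = $225,571.80; over-quota = $600,042.42 − $225,571.80 = $374,470.62.
In-quota duty = $225,571.80 × 6% = $13,534.31. Over-quota duty = $374,470.62 × 32.5% = $121,702.95.
Line duty = $13,534.31 + $121,702.95 = $135,237.26.

$135,237.26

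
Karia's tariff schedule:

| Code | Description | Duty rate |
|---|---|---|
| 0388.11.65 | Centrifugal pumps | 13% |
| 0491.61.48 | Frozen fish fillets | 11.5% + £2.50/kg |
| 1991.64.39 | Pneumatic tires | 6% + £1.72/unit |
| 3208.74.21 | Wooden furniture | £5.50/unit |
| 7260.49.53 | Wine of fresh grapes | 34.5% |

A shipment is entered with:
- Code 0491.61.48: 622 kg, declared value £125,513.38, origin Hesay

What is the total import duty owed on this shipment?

Line 1 (0491.61.48, Hesay, 622 kg, £125,513.38):
Base rate for 0491.61.48 is 11.5% + £2.50/kg.
Duty = £125,513.38 × 11.5% + 622 × £2.50 = £15,989.04.

£15,989.04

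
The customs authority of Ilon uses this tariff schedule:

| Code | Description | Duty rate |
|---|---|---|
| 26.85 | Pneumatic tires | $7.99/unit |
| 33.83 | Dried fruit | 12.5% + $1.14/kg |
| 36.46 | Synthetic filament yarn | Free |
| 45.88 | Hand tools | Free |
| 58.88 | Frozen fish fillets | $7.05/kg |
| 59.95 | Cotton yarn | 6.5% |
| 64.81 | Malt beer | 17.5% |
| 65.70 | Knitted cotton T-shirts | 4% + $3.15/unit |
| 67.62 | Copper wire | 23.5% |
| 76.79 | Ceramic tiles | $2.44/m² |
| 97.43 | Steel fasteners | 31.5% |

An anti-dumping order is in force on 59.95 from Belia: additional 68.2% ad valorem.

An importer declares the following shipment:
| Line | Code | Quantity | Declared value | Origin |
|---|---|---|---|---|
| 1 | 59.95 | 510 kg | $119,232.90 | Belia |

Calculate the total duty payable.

$89,066.98

Line 1 (59.95, Belia, 510 kg, $119,232.90):
Base rate for 59.95 is 6.5%.
Additional duty on 59.95 from Belia: +68.2%. Applied ad valorem rate: 6.5% + 68.2% = 74.7%.
Duty = $119,232.90 × 74.7% = $89,066.98.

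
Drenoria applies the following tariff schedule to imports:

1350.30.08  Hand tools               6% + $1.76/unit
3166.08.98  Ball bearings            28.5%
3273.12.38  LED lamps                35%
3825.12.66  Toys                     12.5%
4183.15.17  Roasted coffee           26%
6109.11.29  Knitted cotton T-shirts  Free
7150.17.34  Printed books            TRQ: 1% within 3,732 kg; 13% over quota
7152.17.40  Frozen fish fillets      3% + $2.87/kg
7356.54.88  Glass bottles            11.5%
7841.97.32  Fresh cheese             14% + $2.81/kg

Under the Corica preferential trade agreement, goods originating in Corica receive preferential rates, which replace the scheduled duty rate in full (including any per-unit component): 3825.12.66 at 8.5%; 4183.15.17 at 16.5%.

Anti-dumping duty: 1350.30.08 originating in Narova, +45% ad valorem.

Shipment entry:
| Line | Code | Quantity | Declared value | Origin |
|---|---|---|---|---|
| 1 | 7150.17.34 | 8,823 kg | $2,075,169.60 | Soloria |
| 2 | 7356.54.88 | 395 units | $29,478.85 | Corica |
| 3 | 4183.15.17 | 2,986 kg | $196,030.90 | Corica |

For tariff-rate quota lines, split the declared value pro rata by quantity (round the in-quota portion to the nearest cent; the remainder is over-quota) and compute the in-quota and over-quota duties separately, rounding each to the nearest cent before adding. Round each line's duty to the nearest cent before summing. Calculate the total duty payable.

Line 1 (7150.17.34, Soloria, 8,823 kg, $2,075,169.60):
Code 7150.17.34 is under a tariff-rate quota (threshold 3,732 kg). In-quota: 3,732 kg at 1%; over-quota: 5,091 kg at 13%.
Pro-rata value split: in-quota = $2,075,169.60 × 3,732/8,823 = $877,766.40; over-quota = $2,075,169.60 − $877,766.40 = $1,197,403.20.
In-quota duty = $877,766.40 × 1% = $8,777.66. Over-quota duty = $1,197,403.20 × 13% = $155,662.42.
Line duty = $8,777.66 + $155,662.42 = $164,440.08.
Line 2 (7356.54.88, Corica, 395 units, $29,478.85):
Base rate for 7356.54.88 is 11.5%.
Origin Corica is the FTA partner but 7356.54.88 is not on the preference list; base rate stands.
Duty = $29,478.85 × 11.5% = $3,390.07.
Line 3 (4183.15.17, Corica, 2,986 kg, $196,030.90):
Base rate for 4183.15.17 is 26%.
Origin Corica qualifies under the Drenoria–Corica agreement and 4183.15.17 is covered: preferential rate 16.5% applies instead.
Duty = $196,030.90 × 16.5% = $32,345.10.
Total = $164,440.08 + $3,390.07 + $32,345.10 = $200,175.25.

$200,175.25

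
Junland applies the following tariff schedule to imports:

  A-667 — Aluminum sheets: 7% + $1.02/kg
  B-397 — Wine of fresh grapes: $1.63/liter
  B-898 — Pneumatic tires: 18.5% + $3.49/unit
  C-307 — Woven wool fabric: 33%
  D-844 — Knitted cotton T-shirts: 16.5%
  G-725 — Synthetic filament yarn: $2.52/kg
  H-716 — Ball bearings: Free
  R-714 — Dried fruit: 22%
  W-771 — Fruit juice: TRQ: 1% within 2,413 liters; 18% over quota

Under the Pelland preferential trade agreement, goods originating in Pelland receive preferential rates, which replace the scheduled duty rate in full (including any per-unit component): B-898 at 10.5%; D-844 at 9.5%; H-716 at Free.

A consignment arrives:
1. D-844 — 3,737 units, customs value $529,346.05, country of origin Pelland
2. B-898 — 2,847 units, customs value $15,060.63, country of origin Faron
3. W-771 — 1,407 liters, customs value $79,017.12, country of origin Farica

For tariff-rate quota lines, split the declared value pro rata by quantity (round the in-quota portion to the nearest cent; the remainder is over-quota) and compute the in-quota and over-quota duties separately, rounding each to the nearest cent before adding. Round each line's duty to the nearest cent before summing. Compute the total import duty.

Line 1 (D-844, Pelland, 3,737 units, $529,346.05):
Base rate for D-844 is 16.5%.
Origin Pelland qualifies under the Junland–Pelland agreement and D-844 is covered: preferential rate 9.5% applies instead.
Duty = $529,346.05 × 9.5% = $50,287.87.
Line 2 (B-898, Faron, 2,847 units, $15,060.63):
Base rate for B-898 is 18.5% + $3.49/unit.
B-898 has an FTA preferential rate, but origin Faron is not Pelland; base rate stands.
Duty = $15,060.63 × 18.5% + 2,847 × $3.49 = $12,722.25.
Line 3 (W-771, Farica, 1,407 liters, $79,017.12):
Code W-771 is under a tariff-rate quota (threshold 2,413 liters). Quantity 1,407 liters is within the quota, so the in-quota rate 1% applies to the full value.
Duty = $79,017.12 × 1% = $790.17.
Total = $50,287.87 + $12,722.25 + $790.17 = $63,800.29.

$63,800.29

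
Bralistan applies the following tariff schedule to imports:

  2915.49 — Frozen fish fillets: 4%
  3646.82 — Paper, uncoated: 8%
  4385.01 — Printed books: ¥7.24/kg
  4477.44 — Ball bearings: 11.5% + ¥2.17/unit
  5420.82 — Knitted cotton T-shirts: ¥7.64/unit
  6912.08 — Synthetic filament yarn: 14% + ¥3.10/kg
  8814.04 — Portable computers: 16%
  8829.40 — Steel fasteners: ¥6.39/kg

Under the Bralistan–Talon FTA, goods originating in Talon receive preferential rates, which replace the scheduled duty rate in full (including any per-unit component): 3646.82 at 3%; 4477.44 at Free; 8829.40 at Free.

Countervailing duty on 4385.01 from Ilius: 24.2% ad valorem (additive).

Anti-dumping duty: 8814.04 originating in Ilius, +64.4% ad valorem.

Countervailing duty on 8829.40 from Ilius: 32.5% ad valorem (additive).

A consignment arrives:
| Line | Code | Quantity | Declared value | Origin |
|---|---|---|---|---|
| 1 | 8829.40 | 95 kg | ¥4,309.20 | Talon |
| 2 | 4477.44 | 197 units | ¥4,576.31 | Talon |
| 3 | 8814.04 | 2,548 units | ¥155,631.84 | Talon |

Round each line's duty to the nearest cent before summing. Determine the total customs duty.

¥24,901.09

Line 1 (8829.40, Talon, 95 kg, ¥4,309.20):
Base rate for 8829.40 is ¥6.39/kg.
Origin Talon qualifies under the Bralistan–Talon agreement and 8829.40 is covered: preferential rate Free applies instead.
The additional-duty order on 8829.40 targets Ilius, not Talon; it does not apply.
Duty = ¥4,309.20 × 0% = ¥0.00.
Line 2 (4477.44, Talon, 197 units, ¥4,576.31):
Base rate for 4477.44 is 11.5% + ¥2.17/unit.
Origin Talon qualifies under the Bralistan–Talon agreement and 4477.44 is covered: preferential rate Free applies instead.
Duty = ¥4,576.31 × 0% = ¥0.00.
Line 3 (8814.04, Talon, 2,548 units, ¥155,631.84):
Base rate for 8814.04 is 16%.
Origin Talon is the FTA partner but 8814.04 is not on the preference list; base rate stands.
The additional-duty order on 8814.04 targets Ilius, not Talon; it does not apply.
Duty = ¥155,631.84 × 16% = ¥24,901.09.
Total = ¥0.00 + ¥0.00 + ¥24,901.09 = ¥24,901.09.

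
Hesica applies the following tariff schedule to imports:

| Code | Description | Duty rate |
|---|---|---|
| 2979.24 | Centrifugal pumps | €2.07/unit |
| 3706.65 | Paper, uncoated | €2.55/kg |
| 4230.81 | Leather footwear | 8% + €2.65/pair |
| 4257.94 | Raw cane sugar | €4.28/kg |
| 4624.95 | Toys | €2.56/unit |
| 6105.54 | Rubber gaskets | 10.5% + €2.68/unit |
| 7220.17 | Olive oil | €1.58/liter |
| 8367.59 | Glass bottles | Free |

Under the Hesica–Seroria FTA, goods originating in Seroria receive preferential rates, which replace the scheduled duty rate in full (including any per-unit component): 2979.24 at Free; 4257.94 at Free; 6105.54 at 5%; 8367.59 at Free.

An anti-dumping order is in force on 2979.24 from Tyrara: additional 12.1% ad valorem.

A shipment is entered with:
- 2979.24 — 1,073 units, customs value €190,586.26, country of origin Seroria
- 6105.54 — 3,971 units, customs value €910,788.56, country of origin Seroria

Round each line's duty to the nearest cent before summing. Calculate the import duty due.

€45,539.43

Line 1 (2979.24, Seroria, 1,073 units, €190,586.26):
Base rate for 2979.24 is €2.07/unit.
Origin Seroria qualifies under the Hesica–Seroria agreement and 2979.24 is covered: preferential rate Free applies instead.
The additional-duty order on 2979.24 targets Tyrara, not Seroria; it does not apply.
Duty = €190,586.26 × 0% = €0.00.
Line 2 (6105.54, Seroria, 3,971 units, €910,788.56):
Base rate for 6105.54 is 10.5% + €2.68/unit.
Origin Seroria qualifies under the Hesica–Seroria agreement and 6105.54 is covered: preferential rate 5% applies instead.
Duty = €910,788.56 × 5% = €45,539.43.
Total = €0.00 + €45,539.43 = €45,539.43.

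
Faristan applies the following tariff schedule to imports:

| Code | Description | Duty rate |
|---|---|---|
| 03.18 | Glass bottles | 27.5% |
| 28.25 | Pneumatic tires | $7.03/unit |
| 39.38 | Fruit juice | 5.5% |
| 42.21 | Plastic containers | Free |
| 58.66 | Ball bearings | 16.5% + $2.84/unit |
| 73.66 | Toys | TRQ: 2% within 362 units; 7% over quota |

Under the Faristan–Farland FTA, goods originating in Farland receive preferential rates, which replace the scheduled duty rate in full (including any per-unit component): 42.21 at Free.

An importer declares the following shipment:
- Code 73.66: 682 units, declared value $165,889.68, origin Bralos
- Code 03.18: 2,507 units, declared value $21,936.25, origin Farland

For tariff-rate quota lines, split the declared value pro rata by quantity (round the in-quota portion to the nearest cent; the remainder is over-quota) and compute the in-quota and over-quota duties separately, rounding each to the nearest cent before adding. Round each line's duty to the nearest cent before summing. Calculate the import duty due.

Line 1 (73.66, Bralos, 682 units, $165,889.68):
Code 73.66 is under a tariff-rate quota (threshold 362 units). In-quota: 362 units at 2%; over-quota: 320 units at 7%.
Pro-rata value split: in-quota = $165,889.68 × 362/682 = $88,052.88; over-quota = $165,889.68 − $88,052.88 = $77,836.80.
In-quota duty = $88,052.88 × 2% = $1,761.06. Over-quota duty = $77,836.80 × 7% = $5,448.58.
Line duty = $1,761.06 + $5,448.58 = $7,209.64.
Line 2 (03.18, Farland, 2,507 units, $21,936.25):
Base rate for 03.18 is 27.5%.
Origin Farland is the FTA partner but 03.18 is not on the preference list; base rate stands.
Duty = $21,936.25 × 27.5% = $6,032.47.
Total = $7,209.64 + $6,032.47 = $13,242.11.

$13,242.11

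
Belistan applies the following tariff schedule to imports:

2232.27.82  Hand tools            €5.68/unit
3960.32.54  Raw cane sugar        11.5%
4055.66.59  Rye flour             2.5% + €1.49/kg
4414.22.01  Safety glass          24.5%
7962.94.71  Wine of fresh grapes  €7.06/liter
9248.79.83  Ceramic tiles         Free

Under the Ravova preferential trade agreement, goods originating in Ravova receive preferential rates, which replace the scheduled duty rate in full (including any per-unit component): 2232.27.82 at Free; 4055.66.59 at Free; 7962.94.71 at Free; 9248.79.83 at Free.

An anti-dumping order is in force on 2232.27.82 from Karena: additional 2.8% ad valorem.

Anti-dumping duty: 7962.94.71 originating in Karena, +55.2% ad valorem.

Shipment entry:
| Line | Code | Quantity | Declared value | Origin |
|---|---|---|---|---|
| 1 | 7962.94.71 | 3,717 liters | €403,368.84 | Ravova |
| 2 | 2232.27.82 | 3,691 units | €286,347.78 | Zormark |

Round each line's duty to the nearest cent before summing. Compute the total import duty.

Line 1 (7962.94.71, Ravova, 3,717 liters, €403,368.84):
Base rate for 7962.94.71 is €7.06/liter.
Origin Ravova qualifies under the Belistan–Ravova agreement and 7962.94.71 is covered: preferential rate Free applies instead.
The additional-duty order on 7962.94.71 targets Karena, not Ravova; it does not apply.
Duty = €403,368.84 × 0% = €0.00.
Line 2 (2232.27.82, Zormark, 3,691 units, €286,347.78):
Base rate for 2232.27.82 is €5.68/unit.
2232.27.82 has an FTA preferential rate, but origin Zormark is not Ravova; base rate stands.
The additional-duty order on 2232.27.82 targets Karena, not Zormark; it does not apply.
Duty = 3,691 × €5.68 = €20,964.88.
Total = €0.00 + €20,964.88 = €20,964.88.

€20,964.88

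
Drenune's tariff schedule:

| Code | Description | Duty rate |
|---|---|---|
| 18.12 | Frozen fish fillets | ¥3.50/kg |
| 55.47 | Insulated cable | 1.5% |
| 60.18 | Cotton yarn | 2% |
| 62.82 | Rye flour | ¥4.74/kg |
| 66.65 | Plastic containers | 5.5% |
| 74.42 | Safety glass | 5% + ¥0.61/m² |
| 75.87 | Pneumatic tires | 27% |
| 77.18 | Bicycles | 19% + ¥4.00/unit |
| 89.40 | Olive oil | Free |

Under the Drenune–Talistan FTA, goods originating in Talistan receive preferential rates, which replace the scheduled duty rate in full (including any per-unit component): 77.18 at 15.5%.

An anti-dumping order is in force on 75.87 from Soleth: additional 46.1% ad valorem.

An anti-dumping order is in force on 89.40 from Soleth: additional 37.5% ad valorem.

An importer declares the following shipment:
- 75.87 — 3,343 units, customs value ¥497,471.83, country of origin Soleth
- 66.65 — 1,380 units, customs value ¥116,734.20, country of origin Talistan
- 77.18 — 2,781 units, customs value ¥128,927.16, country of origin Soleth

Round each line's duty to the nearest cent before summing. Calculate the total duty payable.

¥405,692.45

Line 1 (75.87, Soleth, 3,343 units, ¥497,471.83):
Base rate for 75.87 is 27%.
Additional duty on 75.87 from Soleth: +46.1%. Applied ad valorem rate: 27% + 46.1% = 73.1%.
Duty = ¥497,471.83 × 73.1% = ¥363,651.91.
Line 2 (66.65, Talistan, 1,380 units, ¥116,734.20):
Base rate for 66.65 is 5.5%.
Origin Talistan is the FTA partner but 66.65 is not on the preference list; base rate stands.
Duty = ¥116,734.20 × 5.5% = ¥6,420.38.
Line 3 (77.18, Soleth, 2,781 units, ¥128,927.16):
Base rate for 77.18 is 19% + ¥4.00/unit.
77.18 has an FTA preferential rate, but origin Soleth is not Talistan; base rate stands.
Duty = ¥128,927.16 × 19% + 2,781 × ¥4.00 = ¥35,620.16.
Total = ¥363,651.91 + ¥6,420.38 + ¥35,620.16 = ¥405,692.45.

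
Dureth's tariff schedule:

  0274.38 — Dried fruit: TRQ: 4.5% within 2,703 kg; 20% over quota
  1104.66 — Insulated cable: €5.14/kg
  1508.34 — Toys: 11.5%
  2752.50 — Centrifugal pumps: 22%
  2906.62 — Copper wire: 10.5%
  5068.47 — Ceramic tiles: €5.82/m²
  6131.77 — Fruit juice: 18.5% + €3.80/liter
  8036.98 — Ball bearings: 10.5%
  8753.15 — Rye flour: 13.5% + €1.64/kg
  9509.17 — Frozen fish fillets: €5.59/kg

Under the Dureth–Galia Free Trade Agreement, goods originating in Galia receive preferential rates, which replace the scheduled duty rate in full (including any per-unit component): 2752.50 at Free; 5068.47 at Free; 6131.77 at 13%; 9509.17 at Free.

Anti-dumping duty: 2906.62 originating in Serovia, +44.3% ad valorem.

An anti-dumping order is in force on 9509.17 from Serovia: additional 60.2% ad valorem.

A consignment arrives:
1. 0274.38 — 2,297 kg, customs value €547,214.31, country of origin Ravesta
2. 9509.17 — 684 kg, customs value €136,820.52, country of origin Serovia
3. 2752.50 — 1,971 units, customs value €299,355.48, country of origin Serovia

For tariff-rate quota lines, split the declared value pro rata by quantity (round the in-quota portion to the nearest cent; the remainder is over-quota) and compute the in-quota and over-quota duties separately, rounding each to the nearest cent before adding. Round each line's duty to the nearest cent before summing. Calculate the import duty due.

Line 1 (0274.38, Ravesta, 2,297 kg, €547,214.31):
Code 0274.38 is under a tariff-rate quota (threshold 2,703 kg). Quantity 2,297 kg is within the quota, so the in-quota rate 4.5% applies to the full value.
Duty = €547,214.31 × 4.5% = €24,624.64.
Line 2 (9509.17, Serovia, 684 kg, €136,820.52):
Base rate for 9509.17 is €5.59/kg.
9509.17 has an FTA preferential rate, but origin Serovia is not Galia; base rate stands.
Additional duty on 9509.17 from Serovia: +60.2% ad valorem. Applied ad valorem rate = 60.2%.
Duty = €136,820.52 × 60.2% + 684 × €5.59 = €86,189.51.
Line 3 (2752.50, Serovia, 1,971 units, €299,355.48):
Base rate for 2752.50 is 22%.
2752.50 has an FTA preferential rate, but origin Serovia is not Galia; base rate stands.
Duty = €299,355.48 × 22% = €65,858.21.
Total = €24,624.64 + €86,189.51 + €65,858.21 = €176,672.36.

€176,672.36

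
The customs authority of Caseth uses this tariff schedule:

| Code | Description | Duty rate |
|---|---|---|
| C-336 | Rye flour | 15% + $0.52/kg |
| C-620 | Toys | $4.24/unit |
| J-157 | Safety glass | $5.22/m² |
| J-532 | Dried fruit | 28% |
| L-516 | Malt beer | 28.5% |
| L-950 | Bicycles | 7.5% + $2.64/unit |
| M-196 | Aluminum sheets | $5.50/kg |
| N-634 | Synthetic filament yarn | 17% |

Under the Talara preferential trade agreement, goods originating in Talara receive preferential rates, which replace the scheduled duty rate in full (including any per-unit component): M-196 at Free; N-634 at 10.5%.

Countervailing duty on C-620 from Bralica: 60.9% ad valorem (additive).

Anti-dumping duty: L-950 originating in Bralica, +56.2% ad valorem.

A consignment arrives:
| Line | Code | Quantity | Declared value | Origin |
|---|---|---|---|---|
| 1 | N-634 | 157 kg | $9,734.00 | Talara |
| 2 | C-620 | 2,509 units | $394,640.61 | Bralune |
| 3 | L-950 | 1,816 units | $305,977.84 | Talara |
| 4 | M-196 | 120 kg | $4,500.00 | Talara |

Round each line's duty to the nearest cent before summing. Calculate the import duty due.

Line 1 (N-634, Talara, 157 kg, $9,734.00):
Base rate for N-634 is 17%.
Origin Talara qualifies under the Caseth–Talara agreement and N-634 is covered: preferential rate 10.5% applies instead.
Duty = $9,734.00 × 10.5% = $1,022.07.
Line 2 (C-620, Bralune, 2,509 units, $394,640.61):
Base rate for C-620 is $4.24/unit.
The additional-duty order on C-620 targets Bralica, not Bralune; it does not apply.
Duty = 2,509 × $4.24 = $10,638.16.
Line 3 (L-950, Talara, 1,816 units, $305,977.84):
Base rate for L-950 is 7.5% + $2.64/unit.
Origin Talara is the FTA partner but L-950 is not on the preference list; base rate stands.
The additional-duty order on L-950 targets Bralica, not Talara; it does not apply.
Duty = $305,977.84 × 7.5% + 1,816 × $2.64 = $27,742.58.
Line 4 (M-196, Talara, 120 kg, $4,500.00):
Base rate for M-196 is $5.50/kg.
Origin Talara qualifies under the Caseth–Talara agreement and M-196 is covered: preferential rate Free applies instead.
Duty = $4,500.00 × 0% = $0.00.
Total = $1,022.07 + $10,638.16 + $27,742.58 + $0.00 = $39,402.81.

$39,402.81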